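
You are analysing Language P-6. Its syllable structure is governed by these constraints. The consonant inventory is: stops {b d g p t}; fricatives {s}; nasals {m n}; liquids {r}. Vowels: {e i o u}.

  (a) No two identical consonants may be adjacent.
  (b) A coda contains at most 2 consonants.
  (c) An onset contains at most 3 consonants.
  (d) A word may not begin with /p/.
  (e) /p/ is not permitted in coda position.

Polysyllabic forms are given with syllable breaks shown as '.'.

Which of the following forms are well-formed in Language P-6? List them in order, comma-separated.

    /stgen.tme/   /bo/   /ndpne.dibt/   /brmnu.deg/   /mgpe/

/stgen.tme/ — σ1 onset /stg/ (3C), coda /n/ ok; σ2 onset /tm/ (2C), coda /∅/ ok → well-formed
/bo/ — σ1 onset /b/, coda /∅/ ok → well-formed
/ndpne.dibt/ — violates constraint (c): syllable 1 onset /ndpn/ has 4 consonants (> 3) → ill-formed
/brmnu.deg/ — violates constraint (c): syllable 1 onset /brmn/ has 4 consonants (> 3) → ill-formed
/mgpe/ — σ1 onset /mgp/ (3C), coda /∅/ ok → well-formed

/stgen.tme/, /bo/, /mgpe/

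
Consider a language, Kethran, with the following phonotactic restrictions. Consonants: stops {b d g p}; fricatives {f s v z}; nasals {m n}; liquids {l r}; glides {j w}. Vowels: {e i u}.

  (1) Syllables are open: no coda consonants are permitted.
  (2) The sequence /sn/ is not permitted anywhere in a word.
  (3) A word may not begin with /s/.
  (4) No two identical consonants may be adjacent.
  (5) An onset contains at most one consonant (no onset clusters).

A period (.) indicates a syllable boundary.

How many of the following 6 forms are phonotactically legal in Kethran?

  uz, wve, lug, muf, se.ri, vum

uz — violates constraint 1: syllable 1 coda /z/ has 1 consonant (> 0) → phonotactically illegal
wve — violates constraint 5: syllable 1 onset /wv/ has 2 consonants (> 1) → phonotactically illegal
lug — violates constraint 1: syllable 1 coda /g/ has 1 consonant (> 0) → phonotactically illegal
muf — violates constraint 1: syllable 1 coda /f/ has 1 consonant (> 0) → phonotactically illegal
se.ri — violates constraint 3: word begins with /s/ → phonotactically illegal
vum — violates constraint 1: syllable 1 coda /m/ has 1 consonant (> 0) → phonotactically illegal
No form is phonotactically legal → 0.

0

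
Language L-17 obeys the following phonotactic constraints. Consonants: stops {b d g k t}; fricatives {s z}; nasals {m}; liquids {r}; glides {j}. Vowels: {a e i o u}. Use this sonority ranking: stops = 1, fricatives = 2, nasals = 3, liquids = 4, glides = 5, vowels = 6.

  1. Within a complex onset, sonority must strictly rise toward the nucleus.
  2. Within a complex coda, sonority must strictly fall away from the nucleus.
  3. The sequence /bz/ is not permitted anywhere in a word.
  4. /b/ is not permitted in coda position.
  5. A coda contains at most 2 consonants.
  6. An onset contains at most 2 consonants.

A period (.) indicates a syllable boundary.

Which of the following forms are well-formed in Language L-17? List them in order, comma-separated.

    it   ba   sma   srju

it — σ1 onset /∅/, coda /t/ ok → well-formed
ba — σ1 onset /b/, coda /∅/ ok → well-formed
sma — σ1 onset /sm/ (2→3 rises), coda /∅/ ok → well-formed
srju — violates constraint 6: syllable 1 onset /srj/ has 3 consonants (> 2) → ill-formed

it, ba, sma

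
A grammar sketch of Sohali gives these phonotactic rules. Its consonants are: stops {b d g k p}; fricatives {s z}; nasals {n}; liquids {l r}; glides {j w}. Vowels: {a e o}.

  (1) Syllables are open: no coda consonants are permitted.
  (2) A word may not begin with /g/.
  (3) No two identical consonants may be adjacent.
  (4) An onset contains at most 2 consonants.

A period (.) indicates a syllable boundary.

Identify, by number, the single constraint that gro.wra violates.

2

gro.wra: word begins with /g/.
This is a violation of constraint 2: "A word may not begin with /g/."
The remaining constraints (1, 3, 4) are satisfied.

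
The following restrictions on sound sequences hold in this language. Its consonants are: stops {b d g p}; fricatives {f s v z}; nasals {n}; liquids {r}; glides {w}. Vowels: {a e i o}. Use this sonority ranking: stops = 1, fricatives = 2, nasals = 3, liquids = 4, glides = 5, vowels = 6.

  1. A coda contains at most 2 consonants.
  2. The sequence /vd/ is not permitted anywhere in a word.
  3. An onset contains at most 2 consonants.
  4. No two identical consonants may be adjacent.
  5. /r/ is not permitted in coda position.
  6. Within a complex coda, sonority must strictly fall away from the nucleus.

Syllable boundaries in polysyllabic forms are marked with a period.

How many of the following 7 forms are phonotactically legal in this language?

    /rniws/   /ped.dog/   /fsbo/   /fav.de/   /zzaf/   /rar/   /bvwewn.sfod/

/rniws/ — σ1 onset /rn/ (2C), coda /ws/ (5→2 falls) ok → phonotactically legal
/ped.dog/ — violates constraint 4: adjacent identical consonants /dd/ → phonotactically illegal
/fsbo/ — violates constraint 3: syllable 1 onset /fsb/ has 3 consonants (> 2) → phonotactically illegal
/fav.de/ — violates constraint 2: contains banned sequence /vd/ → phonotactically illegal
/zzaf/ — violates constraint 4: adjacent identical consonants /zz/ → phonotactically illegal
/rar/ — violates constraint 5: syllable 1 coda contains /r/ → phonotactically illegal
/bvwewn.sfod/ — violates constraint 3: syllable 1 onset /bvw/ has 3 consonants (> 2) → phonotactically illegal
Phonotactically legal: /rniws/ → 1.

1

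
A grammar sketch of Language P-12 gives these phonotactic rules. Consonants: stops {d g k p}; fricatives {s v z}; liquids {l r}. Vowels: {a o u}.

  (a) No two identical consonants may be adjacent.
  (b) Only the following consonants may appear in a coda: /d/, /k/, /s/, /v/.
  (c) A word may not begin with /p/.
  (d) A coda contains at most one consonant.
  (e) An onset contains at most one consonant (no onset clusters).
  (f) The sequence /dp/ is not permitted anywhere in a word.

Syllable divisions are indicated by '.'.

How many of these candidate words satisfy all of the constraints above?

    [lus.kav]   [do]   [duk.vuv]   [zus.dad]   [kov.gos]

5

[lus.kav] — σ1 onset /l/, coda /s/ ok; σ2 onset /k/, coda /v/ ok → permitted
[do] — σ1 onset /d/, coda /∅/ ok → permitted
[duk.vuv] — σ1 onset /d/, coda /k/ ok; σ2 onset /v/, coda /v/ ok → permitted
[zus.dad] — σ1 onset /z/, coda /s/ ok; σ2 onset /d/, coda /d/ ok → permitted
[kov.gos] — σ1 onset /k/, coda /v/ ok; σ2 onset /g/, coda /s/ ok → permitted
Permitted: [lus.kav], [do], [duk.vuv], [zus.dad], [kov.gos] → 5.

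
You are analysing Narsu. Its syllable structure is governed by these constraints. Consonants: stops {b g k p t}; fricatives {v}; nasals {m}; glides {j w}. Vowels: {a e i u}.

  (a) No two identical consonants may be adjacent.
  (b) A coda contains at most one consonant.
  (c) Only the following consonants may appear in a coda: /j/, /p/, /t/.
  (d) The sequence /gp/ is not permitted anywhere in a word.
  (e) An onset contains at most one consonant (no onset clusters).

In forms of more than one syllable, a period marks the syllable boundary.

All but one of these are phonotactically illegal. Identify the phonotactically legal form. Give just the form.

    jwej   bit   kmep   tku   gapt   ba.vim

jwej — violates constraint (e): syllable 1 onset /jw/ has 2 consonants (> 1) → phonotactically illegal
bit — σ1 onset /b/, coda /t/ ok → phonotactically legal
kmep — violates constraint (e): syllable 1 onset /km/ has 2 consonants (> 1) → phonotactically illegal
tku — violates constraint (e): syllable 1 onset /tk/ has 2 consonants (> 1) → phonotactically illegal
gapt — violates constraint (b): syllable 1 coda /pt/ has 2 consonants (> 1) → phonotactically illegal
ba.vim — violates constraint (c): syllable 2 coda contains /m/, which is not a licensed coda consonant → phonotactically illegal

bit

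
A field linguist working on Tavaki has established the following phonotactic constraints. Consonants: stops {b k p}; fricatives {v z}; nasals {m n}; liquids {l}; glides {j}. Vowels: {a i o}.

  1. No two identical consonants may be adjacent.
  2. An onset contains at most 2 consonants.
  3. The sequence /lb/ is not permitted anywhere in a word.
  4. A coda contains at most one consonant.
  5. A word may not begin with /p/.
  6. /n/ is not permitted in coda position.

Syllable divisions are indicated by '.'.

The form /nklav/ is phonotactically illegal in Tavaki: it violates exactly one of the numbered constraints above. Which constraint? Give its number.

/nklav/: syllable 1 onset /nkl/ has 3 consonants (> 2).
This is a violation of constraint 2: "An onset contains at most 2 consonants."
The remaining constraints (1, 3, 4, 5, 6) are satisfied.

2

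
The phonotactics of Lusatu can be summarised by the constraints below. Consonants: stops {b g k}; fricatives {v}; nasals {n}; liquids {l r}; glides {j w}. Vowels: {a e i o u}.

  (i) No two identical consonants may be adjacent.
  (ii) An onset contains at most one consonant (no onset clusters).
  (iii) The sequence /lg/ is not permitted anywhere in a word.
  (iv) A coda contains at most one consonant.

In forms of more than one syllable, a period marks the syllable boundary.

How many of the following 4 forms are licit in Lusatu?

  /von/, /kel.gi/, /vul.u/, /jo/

3

/von/ — σ1 onset /v/, coda /n/ ok → licit
/kel.gi/ — violates constraint (iii): contains banned sequence /lg/ → illicit
/vul.u/ — σ1 onset /v/, coda /l/ ok; σ2 onset /∅/, coda /∅/ ok → licit
/jo/ — σ1 onset /j/, coda /∅/ ok → licit
Licit: /von/, /vul.u/, /jo/ → 3.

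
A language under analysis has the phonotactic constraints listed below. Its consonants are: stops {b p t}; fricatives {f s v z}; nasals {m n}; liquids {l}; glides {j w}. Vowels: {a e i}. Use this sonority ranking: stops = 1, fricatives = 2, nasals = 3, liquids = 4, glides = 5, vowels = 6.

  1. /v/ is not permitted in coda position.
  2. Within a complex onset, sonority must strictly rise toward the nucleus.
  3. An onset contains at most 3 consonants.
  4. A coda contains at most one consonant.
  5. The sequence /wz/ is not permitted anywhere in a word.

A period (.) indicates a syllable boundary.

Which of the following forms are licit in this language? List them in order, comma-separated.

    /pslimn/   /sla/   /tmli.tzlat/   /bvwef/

/pslimn/ — violates constraint 4: syllable 1 coda /mn/ has 2 consonants (> 1) → illicit
/sla/ — σ1 onset /sl/ (2→4 rises), coda /∅/ ok → licit
/tmli.tzlat/ — σ1 onset /tml/ (1→3→4 rises), coda /∅/ ok; σ2 onset /tzl/ (1→2→4 rises), coda /t/ ok → licit
/bvwef/ — σ1 onset /bvw/ (1→2→5 rises), coda /f/ ok → licit

/sla/, /tmli.tzlat/, /bvwef/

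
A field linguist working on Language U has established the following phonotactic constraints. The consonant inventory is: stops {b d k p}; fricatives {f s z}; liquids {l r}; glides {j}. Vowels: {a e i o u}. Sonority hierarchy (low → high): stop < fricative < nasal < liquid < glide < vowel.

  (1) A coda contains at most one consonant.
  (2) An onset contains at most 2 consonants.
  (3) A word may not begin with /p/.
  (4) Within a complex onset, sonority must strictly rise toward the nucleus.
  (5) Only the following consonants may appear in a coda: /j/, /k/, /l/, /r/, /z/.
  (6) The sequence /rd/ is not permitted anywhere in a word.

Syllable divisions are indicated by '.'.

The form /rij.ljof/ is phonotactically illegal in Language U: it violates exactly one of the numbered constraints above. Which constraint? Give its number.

/rij.ljof/: syllable 2 coda contains /f/, which is not a licensed coda consonant.
This is a violation of constraint 5: "Only the following consonants may appear in a coda: /j/, /k/, /l/, /r/, /z/."
The remaining constraints (1, 2, 3, 4, 6) are satisfied.

5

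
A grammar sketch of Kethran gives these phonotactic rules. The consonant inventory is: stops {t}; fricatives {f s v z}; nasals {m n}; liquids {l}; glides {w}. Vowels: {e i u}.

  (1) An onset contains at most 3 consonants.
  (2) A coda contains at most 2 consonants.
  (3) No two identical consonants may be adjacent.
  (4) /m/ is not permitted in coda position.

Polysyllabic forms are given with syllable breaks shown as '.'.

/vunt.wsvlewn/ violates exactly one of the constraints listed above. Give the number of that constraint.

/vunt.wsvlewn/: syllable 2 onset /wsvl/ has 4 consonants (> 3).
This is a violation of constraint 1: "An onset contains at most 3 consonants."
The remaining constraints (2, 3, 4) are satisfied.

1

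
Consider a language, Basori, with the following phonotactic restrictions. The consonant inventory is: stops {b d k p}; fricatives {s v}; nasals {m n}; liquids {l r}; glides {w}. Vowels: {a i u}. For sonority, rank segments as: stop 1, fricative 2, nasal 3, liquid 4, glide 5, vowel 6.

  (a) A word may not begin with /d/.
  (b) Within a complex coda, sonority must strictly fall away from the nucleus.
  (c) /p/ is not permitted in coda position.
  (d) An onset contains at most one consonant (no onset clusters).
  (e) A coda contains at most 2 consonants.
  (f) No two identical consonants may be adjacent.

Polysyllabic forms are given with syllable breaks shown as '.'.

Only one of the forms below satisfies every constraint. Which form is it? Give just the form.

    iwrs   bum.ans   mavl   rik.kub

bum.ans

iwrs — violates constraint (e): syllable 1 coda /wrs/ has 3 consonants (> 2) → not permitted
bum.ans — σ1 onset /b/, coda /m/ ok; σ2 onset /∅/, coda /ns/ (3→2 falls) ok → permitted
mavl — violates constraint (b): syllable 1 coda /vl/: /v/ (fricative, 2) → /l/ (liquid, 4) does not fall → not permitted
rik.kub — violates constraint (f): adjacent identical consonants /kk/ → not permitted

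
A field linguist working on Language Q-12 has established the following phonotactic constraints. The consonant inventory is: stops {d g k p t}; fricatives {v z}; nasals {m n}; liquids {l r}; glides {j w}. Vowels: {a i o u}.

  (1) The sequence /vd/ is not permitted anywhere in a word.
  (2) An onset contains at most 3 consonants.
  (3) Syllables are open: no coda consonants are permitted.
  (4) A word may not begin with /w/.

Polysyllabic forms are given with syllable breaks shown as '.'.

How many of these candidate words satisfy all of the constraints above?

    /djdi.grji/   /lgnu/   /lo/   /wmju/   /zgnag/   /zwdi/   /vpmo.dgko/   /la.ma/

6

/djdi.grji/ — σ1 onset /djd/ (3C), coda /∅/ ok; σ2 onset /grj/ (3C), coda /∅/ ok → phonotactically legal
/lgnu/ — σ1 onset /lgn/ (3C), coda /∅/ ok → phonotactically legal
/lo/ — σ1 onset /l/, coda /∅/ ok → phonotactically legal
/wmju/ — violates constraint 4: word begins with /w/ → phonotactically illegal
/zgnag/ — violates constraint 3: syllable 1 coda /g/ has 1 consonant (> 0) → phonotactically illegal
/zwdi/ — σ1 onset /zwd/ (3C), coda /∅/ ok → phonotactically legal
/vpmo.dgko/ — σ1 onset /vpm/ (3C), coda /∅/ ok; σ2 onset /dgk/ (3C), coda /∅/ ok → phonotactically legal
/la.ma/ — σ1 onset /l/, coda /∅/ ok; σ2 onset /m/, coda /∅/ ok → phonotactically legal
Phonotactically legal: /djdi.grji/, /lgnu/, /lo/, /zwdi/, /vpmo.dgko/, /la.ma/ → 6.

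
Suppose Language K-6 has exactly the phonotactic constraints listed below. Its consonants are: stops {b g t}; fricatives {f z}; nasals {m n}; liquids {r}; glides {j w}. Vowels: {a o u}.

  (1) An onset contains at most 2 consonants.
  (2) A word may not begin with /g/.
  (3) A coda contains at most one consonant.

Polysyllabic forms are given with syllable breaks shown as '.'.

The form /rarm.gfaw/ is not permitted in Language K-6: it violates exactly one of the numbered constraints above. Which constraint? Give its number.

/rarm.gfaw/: syllable 1 coda /rm/ has 2 consonants (> 1).
This is a violation of constraint 3: "A coda contains at most one consonant."
The remaining constraints (1, 2) are satisfied.

3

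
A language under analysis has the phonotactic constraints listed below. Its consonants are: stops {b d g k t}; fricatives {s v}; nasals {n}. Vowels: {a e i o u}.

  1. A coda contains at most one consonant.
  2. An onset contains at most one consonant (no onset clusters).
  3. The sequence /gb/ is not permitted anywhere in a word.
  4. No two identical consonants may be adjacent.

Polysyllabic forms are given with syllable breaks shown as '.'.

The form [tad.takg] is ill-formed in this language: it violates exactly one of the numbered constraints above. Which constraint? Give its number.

1

[tad.takg]: syllable 2 coda /kg/ has 2 consonants (> 1).
This is a violation of constraint 1: "A coda contains at most one consonant."
The remaining constraints (2, 3, 4) are satisfied.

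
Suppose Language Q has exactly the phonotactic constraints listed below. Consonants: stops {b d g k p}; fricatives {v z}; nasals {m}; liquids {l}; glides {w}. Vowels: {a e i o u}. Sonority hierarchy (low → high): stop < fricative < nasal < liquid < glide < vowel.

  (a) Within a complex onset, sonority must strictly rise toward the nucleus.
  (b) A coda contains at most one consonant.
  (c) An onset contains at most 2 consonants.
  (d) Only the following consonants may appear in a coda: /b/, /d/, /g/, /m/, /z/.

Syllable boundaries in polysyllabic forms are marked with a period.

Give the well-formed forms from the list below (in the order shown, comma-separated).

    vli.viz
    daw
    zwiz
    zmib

vli.viz, zwiz, zmib

vli.viz — σ1 onset /vl/ (2→4 rises), coda /∅/ ok; σ2 onset /v/, coda /z/ ok → well-formed
daw — violates constraint (d): syllable 1 coda contains /w/, which is not a licensed coda consonant → ill-formed
zwiz — σ1 onset /zw/ (2→5 rises), coda /z/ ok → well-formed
zmib — σ1 onset /zm/ (2→3 rises), coda /b/ ok → well-formed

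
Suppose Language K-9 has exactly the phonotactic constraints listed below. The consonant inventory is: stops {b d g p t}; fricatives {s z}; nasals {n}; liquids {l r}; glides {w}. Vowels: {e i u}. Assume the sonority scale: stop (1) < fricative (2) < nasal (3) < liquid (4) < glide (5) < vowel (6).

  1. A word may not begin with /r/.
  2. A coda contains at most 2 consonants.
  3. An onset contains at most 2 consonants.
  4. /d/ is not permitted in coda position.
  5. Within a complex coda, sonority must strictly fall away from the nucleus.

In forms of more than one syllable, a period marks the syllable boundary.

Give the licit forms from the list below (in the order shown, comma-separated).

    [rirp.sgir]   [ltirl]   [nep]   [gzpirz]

[nep]

[rirp.sgir] — violates constraint 1: word begins with /r/ → illicit
[ltirl] — violates constraint 5: syllable 1 coda /rl/: /r/ (liquid, 4) → /l/ (liquid, 4) does not fall → illicit
[nep] — σ1 onset /n/, coda /p/ ok → licit
[gzpirz] — violates constraint 3: syllable 1 onset /gzp/ has 3 consonants (> 2) → illicit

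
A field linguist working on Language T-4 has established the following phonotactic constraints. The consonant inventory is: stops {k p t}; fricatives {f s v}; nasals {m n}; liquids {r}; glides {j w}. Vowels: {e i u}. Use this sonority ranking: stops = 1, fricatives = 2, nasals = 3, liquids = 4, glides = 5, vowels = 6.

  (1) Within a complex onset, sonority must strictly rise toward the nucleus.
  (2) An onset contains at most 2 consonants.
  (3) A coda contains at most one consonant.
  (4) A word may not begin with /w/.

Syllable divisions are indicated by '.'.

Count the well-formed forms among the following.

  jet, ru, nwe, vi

4

jet — σ1 onset /j/, coda /t/ ok → well-formed
ru — σ1 onset /r/, coda /∅/ ok → well-formed
nwe — σ1 onset /nw/ (3→5 rises), coda /∅/ ok → well-formed
vi — σ1 onset /v/, coda /∅/ ok → well-formed
Well-formed: jet, ru, nwe, vi → 4.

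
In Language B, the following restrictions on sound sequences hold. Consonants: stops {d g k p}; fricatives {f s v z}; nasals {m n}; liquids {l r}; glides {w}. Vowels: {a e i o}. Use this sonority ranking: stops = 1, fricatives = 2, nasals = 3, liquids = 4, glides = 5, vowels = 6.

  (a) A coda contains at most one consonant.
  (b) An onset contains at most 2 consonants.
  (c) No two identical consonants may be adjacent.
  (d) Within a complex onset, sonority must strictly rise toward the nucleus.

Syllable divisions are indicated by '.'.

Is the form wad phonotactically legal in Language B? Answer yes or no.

yes

wad — σ1 onset /w/, coda /d/ ok → phonotactically legal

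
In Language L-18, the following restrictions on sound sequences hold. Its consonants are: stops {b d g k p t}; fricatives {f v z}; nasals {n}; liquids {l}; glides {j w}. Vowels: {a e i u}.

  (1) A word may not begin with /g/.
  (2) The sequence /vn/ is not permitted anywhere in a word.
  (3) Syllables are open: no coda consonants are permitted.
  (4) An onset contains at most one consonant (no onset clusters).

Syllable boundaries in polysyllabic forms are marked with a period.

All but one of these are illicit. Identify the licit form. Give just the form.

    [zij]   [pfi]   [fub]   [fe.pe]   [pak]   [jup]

[fe.pe]

[zij] — violates constraint 3: syllable 1 coda /j/ has 1 consonant (> 0) → illicit
[pfi] — violates constraint 4: syllable 1 onset /pf/ has 2 consonants (> 1) → illicit
[fub] — violates constraint 3: syllable 1 coda /b/ has 1 consonant (> 0) → illicit
[fe.pe] — σ1 onset /f/, coda /∅/ ok; σ2 onset /p/, coda /∅/ ok → licit
[pak] — violates constraint 3: syllable 1 coda /k/ has 1 consonant (> 0) → illicit
[jup] — violates constraint 3: syllable 1 coda /p/ has 1 consonant (> 0) → illicit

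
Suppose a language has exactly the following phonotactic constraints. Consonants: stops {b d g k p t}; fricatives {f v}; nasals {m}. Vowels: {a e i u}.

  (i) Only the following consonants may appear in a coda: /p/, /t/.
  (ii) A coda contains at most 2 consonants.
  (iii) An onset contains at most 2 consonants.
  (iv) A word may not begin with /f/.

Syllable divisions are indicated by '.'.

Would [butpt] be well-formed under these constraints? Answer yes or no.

no

[butpt] — violates constraint (ii): syllable 1 coda /tpt/ has 3 consonants (> 2) → ill-formed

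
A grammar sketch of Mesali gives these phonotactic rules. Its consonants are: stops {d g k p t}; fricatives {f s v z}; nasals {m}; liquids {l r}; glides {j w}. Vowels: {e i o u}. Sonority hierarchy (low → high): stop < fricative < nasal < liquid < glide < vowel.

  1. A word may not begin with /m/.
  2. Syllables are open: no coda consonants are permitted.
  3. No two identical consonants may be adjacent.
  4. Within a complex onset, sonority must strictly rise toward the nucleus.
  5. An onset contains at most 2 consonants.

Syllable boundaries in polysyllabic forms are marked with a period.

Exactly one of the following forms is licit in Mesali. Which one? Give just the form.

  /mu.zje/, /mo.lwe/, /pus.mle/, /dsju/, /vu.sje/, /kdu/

/vu.sje/

/mu.zje/ — violates constraint 1: word begins with /m/ → illicit
/mo.lwe/ — violates constraint 1: word begins with /m/ → illicit
/pus.mle/ — violates constraint 2: syllable 1 coda /s/ has 1 consonant (> 0) → illicit
/dsju/ — violates constraint 5: syllable 1 onset /dsj/ has 3 consonants (> 2) → illicit
/vu.sje/ — σ1 onset /v/, coda /∅/ ok; σ2 onset /sj/ (2→5 rises), coda /∅/ ok → licit
/kdu/ — violates constraint 4: syllable 1 onset /kd/: /k/ (stop, 1) → /d/ (stop, 1) does not rise → illicit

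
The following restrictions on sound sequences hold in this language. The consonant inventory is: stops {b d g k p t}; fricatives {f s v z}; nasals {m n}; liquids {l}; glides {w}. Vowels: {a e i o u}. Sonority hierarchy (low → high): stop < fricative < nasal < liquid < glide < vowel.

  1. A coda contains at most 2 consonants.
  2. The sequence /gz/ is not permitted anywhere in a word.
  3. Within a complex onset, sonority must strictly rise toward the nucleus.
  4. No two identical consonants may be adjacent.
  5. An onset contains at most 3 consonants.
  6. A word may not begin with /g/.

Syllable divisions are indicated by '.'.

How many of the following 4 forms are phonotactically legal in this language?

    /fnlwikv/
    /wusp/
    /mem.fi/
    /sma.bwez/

3

/fnlwikv/ — violates constraint 5: syllable 1 onset /fnlw/ has 4 consonants (> 3) → phonotactically illegal
/wusp/ — σ1 onset /w/, coda /sp/ (2C) ok → phonotactically legal
/mem.fi/ — σ1 onset /m/, coda /m/ ok; σ2 onset /f/, coda /∅/ ok → phonotactically legal
/sma.bwez/ — σ1 onset /sm/ (2→3 rises), coda /∅/ ok; σ2 onset /bw/ (1→5 rises), coda /z/ ok → phonotactically legal
Phonotactically legal: /wusp/, /mem.fi/, /sma.bwez/ → 3.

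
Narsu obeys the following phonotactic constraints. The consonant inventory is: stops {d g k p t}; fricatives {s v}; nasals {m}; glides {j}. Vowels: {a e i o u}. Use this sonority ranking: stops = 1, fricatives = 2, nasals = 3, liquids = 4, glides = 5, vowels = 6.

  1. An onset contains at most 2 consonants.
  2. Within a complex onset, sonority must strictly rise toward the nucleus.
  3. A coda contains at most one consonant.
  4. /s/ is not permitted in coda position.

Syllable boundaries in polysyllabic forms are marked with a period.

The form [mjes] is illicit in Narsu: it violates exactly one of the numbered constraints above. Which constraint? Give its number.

[mjes]: syllable 1 coda contains /s/.
This is a violation of constraint 4: "/s/ is not permitted in coda position."
The remaining constraints (1, 2, 3) are satisfied.

4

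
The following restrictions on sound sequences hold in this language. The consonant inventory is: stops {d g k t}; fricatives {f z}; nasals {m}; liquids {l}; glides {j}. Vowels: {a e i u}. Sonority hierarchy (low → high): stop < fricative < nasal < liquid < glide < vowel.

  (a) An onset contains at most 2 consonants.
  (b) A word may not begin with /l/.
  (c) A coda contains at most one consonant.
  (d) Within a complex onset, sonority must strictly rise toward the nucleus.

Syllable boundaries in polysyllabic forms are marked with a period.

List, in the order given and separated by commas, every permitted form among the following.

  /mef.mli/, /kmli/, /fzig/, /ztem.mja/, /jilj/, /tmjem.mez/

/mef.mli/

/mef.mli/ — σ1 onset /m/, coda /f/ ok; σ2 onset /ml/ (3→4 rises), coda /∅/ ok → permitted
/kmli/ — violates constraint (a): syllable 1 onset /kml/ has 3 consonants (> 2) → not permitted
/fzig/ — violates constraint (d): syllable 1 onset /fz/: /f/ (fricative, 2) → /z/ (fricative, 2) does not rise → not permitted
/ztem.mja/ — violates constraint (d): syllable 1 onset /zt/: /z/ (fricative, 2) → /t/ (stop, 1) does not rise → not permitted
/jilj/ — violates constraint (c): syllable 1 coda /lj/ has 2 consonants (> 1) → not permitted
/tmjem.mez/ — violates constraint (a): syllable 1 onset /tmj/ has 3 consonants (> 2) → not permitted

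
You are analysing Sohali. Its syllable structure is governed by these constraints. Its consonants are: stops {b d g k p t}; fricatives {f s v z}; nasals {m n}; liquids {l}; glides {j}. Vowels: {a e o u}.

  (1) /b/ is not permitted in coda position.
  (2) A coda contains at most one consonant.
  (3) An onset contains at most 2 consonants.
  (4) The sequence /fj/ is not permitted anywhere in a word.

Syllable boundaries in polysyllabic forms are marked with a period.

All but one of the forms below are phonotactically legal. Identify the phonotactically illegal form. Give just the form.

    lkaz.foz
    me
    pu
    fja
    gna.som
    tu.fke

fja

lkaz.foz — σ1 onset /lk/ (2C), coda /z/ ok; σ2 onset /f/, coda /z/ ok → phonotactically legal
me — σ1 onset /m/, coda /∅/ ok → phonotactically legal
pu — σ1 onset /p/, coda /∅/ ok → phonotactically legal
fja — violates constraint 4: contains banned sequence /fj/ → phonotactically illegal
gna.som — σ1 onset /gn/ (2C), coda /∅/ ok; σ2 onset /s/, coda /m/ ok → phonotactically legal
tu.fke — σ1 onset /t/, coda /∅/ ok; σ2 onset /fk/ (2C), coda /∅/ ok → phonotactically legal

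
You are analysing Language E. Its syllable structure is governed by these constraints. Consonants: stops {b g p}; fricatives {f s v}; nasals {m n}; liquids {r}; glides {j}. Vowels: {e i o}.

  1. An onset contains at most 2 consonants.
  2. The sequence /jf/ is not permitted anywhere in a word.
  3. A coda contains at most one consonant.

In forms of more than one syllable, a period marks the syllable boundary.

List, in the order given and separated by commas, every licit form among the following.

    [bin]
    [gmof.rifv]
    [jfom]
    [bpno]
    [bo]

[bin], [bo]

[bin] — σ1 onset /b/, coda /n/ ok → licit
[gmof.rifv] — violates constraint 3: syllable 2 coda /fv/ has 2 consonants (> 1) → illicit
[jfom] — violates constraint 2: contains banned sequence /jf/ → illicit
[bpno] — violates constraint 1: syllable 1 onset /bpn/ has 3 consonants (> 2) → illicit
[bo] — σ1 onset /b/, coda /∅/ ok → licit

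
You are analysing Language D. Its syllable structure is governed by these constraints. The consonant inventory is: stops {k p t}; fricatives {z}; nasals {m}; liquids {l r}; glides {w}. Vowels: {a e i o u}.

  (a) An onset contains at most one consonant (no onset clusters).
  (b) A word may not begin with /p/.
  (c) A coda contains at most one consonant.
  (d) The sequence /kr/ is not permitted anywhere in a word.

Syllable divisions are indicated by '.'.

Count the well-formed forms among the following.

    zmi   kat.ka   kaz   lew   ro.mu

4

zmi — violates constraint (a): syllable 1 onset /zm/ has 2 consonants (> 1) → ill-formed
kat.ka — σ1 onset /k/, coda /t/ ok; σ2 onset /k/, coda /∅/ ok → well-formed
kaz — σ1 onset /k/, coda /z/ ok → well-formed
lew — σ1 onset /l/, coda /w/ ok → well-formed
ro.mu — σ1 onset /r/, coda /∅/ ok; σ2 onset /m/, coda /∅/ ok → well-formed
Well-formed: kat.ka, kaz, lew, ro.mu → 4.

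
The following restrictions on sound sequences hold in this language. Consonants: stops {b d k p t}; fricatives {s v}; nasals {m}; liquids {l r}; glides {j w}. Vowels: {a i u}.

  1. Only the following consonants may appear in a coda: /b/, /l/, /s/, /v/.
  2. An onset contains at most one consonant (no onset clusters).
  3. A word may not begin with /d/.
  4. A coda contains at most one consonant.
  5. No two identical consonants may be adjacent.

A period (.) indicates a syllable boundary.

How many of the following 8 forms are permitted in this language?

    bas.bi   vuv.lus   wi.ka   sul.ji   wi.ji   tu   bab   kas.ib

8

bas.bi — σ1 onset /b/, coda /s/ ok; σ2 onset /b/, coda /∅/ ok → permitted
vuv.lus — σ1 onset /v/, coda /v/ ok; σ2 onset /l/, coda /s/ ok → permitted
wi.ka — σ1 onset /w/, coda /∅/ ok; σ2 onset /k/, coda /∅/ ok → permitted
sul.ji — σ1 onset /s/, coda /l/ ok; σ2 onset /j/, coda /∅/ ok → permitted
wi.ji — σ1 onset /w/, coda /∅/ ok; σ2 onset /j/, coda /∅/ ok → permitted
tu — σ1 onset /t/, coda /∅/ ok → permitted
bab — σ1 onset /b/, coda /b/ ok → permitted
kas.ib — σ1 onset /k/, coda /s/ ok; σ2 onset /∅/, coda /b/ ok → permitted
Permitted: bas.bi, vuv.lus, wi.ka, sul.ji, wi.ji, tu, bab, kas.ib → 8.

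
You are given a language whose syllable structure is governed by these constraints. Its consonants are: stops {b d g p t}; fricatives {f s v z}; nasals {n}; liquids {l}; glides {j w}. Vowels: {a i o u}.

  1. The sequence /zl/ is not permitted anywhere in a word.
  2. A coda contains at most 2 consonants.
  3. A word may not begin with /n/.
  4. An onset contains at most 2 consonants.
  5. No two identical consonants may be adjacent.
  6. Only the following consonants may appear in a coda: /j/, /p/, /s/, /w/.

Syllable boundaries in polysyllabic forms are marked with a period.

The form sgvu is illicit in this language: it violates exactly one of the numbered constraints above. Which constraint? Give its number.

4

sgvu: syllable 1 onset /sgv/ has 3 consonants (> 2).
This is a violation of constraint 4: "An onset contains at most 2 consonants."
The remaining constraints (1, 2, 3, 5, 6) are satisfied.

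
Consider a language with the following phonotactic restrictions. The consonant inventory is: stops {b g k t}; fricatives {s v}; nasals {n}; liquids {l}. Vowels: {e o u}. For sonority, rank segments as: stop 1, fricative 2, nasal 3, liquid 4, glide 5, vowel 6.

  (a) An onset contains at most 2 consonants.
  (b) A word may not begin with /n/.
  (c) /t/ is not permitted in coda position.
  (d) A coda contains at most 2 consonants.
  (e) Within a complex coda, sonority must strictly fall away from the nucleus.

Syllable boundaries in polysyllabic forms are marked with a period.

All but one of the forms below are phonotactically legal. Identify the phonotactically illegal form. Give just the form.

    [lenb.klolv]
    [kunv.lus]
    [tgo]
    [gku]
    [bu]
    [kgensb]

[kgensb]

[lenb.klolv] — σ1 onset /l/, coda /nb/ (3→1 falls) ok; σ2 onset /kl/ (2C), coda /lv/ (4→2 falls) ok → phonotactically legal
[kunv.lus] — σ1 onset /k/, coda /nv/ (3→2 falls) ok; σ2 onset /l/, coda /s/ ok → phonotactically legal
[tgo] — σ1 onset /tg/ (2C), coda /∅/ ok → phonotactically legal
[gku] — σ1 onset /gk/ (2C), coda /∅/ ok → phonotactically legal
[bu] — σ1 onset /b/, coda /∅/ ok → phonotactically legal
[kgensb] — violates constraint (d): syllable 1 coda /nsb/ has 3 consonants (> 2) → phonotactically illegal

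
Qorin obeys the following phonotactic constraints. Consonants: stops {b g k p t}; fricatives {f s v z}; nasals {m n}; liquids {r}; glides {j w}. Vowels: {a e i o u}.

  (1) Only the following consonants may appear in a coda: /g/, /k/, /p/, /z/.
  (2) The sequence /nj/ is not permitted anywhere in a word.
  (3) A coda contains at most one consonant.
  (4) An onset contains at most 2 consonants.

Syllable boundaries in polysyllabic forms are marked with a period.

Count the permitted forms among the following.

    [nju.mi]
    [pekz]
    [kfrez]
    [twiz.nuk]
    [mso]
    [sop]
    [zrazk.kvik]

3

[nju.mi] — violates constraint 2: contains banned sequence /nj/ → not permitted
[pekz] — violates constraint 3: syllable 1 coda /kz/ has 2 consonants (> 1) → not permitted
[kfrez] — violates constraint 4: syllable 1 onset /kfr/ has 3 consonants (> 2) → not permitted
[twiz.nuk] — σ1 onset /tw/ (2C), coda /z/ ok; σ2 onset /n/, coda /k/ ok → permitted
[mso] — σ1 onset /ms/ (2C), coda /∅/ ok → permitted
[sop] — σ1 onset /s/, coda /p/ ok → permitted
[zrazk.kvik] — violates constraint 3: syllable 1 coda /zk/ has 2 consonants (> 1) → not permitted
Permitted: [twiz.nuk], [mso], [sop] → 3.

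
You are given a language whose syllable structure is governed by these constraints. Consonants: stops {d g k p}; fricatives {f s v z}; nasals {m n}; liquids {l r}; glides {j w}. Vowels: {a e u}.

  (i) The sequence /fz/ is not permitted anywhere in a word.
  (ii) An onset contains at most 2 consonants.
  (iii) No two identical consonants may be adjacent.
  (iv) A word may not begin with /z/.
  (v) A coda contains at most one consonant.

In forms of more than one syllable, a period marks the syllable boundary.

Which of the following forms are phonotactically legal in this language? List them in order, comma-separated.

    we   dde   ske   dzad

we, ske, dzad

we — σ1 onset /w/, coda /∅/ ok → phonotactically legal
dde — violates constraint (iii): adjacent identical consonants /dd/ → phonotactically illegal
ske — σ1 onset /sk/ (2C), coda /∅/ ok → phonotactically legal
dzad — σ1 onset /dz/ (2C), coda /d/ ok → phonotactically legal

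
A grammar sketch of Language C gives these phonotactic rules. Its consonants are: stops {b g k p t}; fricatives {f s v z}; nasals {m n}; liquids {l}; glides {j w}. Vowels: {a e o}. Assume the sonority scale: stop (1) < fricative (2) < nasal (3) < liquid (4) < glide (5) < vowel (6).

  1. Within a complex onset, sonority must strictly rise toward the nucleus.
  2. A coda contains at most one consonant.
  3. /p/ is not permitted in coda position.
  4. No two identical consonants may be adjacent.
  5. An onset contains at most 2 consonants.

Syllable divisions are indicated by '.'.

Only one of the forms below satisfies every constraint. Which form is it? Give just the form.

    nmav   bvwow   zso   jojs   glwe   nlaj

nmav — violates constraint 1: syllable 1 onset /nm/: /n/ (nasal, 3) → /m/ (nasal, 3) does not rise → illicit
bvwow — violates constraint 5: syllable 1 onset /bvw/ has 3 consonants (> 2) → illicit
zso — violates constraint 1: syllable 1 onset /zs/: /z/ (fricative, 2) → /s/ (fricative, 2) does not rise → illicit
jojs — violates constraint 2: syllable 1 coda /js/ has 2 consonants (> 1) → illicit
glwe — violates constraint 5: syllable 1 onset /glw/ has 3 consonants (> 2) → illicit
nlaj — σ1 onset /nl/ (3→4 rises), coda /j/ ok → licit

nlaj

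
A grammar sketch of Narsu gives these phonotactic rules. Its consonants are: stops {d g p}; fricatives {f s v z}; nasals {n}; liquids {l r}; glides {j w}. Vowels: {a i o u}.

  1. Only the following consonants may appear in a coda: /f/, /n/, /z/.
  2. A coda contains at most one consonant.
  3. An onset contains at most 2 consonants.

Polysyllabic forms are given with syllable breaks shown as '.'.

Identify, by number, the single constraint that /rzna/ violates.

3

/rzna/: syllable 1 onset /rzn/ has 3 consonants (> 2).
This is a violation of constraint 3: "An onset contains at most 2 consonants."
The remaining constraints (1, 2) are satisfied.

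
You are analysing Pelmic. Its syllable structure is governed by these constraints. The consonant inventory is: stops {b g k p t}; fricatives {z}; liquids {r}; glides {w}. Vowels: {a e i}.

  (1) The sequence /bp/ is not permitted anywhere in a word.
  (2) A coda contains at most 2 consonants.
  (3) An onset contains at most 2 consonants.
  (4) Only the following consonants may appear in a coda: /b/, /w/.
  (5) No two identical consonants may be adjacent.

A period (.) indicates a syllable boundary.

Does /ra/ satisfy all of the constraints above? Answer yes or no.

yes

/ra/ — σ1 onset /r/, coda /∅/ ok → well-formed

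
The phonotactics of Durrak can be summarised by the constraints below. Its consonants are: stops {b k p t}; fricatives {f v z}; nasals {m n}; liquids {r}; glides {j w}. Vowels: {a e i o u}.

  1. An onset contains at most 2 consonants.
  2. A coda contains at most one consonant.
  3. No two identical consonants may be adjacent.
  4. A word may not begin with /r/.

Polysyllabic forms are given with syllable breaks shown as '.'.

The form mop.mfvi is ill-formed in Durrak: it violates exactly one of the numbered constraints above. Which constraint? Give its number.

mop.mfvi: syllable 2 onset /mfv/ has 3 consonants (> 2).
This is a violation of constraint 1: "An onset contains at most 2 consonants."
The remaining constraints (2, 3, 4) are satisfied.

1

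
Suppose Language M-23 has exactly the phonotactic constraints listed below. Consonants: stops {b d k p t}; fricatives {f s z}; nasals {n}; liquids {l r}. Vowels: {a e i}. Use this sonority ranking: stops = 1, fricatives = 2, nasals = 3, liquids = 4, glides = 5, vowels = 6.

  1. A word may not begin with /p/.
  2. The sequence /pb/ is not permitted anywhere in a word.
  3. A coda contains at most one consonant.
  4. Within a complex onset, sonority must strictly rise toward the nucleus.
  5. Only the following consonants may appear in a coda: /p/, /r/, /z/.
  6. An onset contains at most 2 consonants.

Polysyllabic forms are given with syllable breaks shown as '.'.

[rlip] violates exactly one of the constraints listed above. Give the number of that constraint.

4

[rlip]: syllable 1 onset /rl/: /r/ (liquid, 4) → /l/ (liquid, 4) does not rise.
This is a violation of constraint 4: "Within a complex onset, sonority must strictly rise toward the nucleus."
The remaining constraints (1, 2, 3, 5, 6) are satisfied.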